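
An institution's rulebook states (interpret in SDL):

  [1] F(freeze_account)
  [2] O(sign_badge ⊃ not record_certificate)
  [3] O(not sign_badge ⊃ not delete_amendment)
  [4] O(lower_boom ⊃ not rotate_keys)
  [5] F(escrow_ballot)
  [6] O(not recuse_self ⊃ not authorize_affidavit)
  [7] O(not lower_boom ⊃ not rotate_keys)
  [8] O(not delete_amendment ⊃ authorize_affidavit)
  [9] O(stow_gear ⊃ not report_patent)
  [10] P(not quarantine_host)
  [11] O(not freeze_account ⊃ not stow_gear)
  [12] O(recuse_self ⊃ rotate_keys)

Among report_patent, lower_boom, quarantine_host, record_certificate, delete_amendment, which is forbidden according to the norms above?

record_certificate

Premises 4 and 7 are O(lower_boom ⊃ not rotate_keys) and O(not lower_boom ⊃ not rotate_keys); every ideal world satisfies lower_boom or not lower_boom, so in either case not rotate_keys holds — hence O(not rotate_keys).
The contrapositive of premise 12 (O(recuse_self ⊃ rotate_keys)) is O(not rotate_keys ⊃ not recuse_self), and O(not rotate_keys) is already established, so O(not recuse_self).
With premise 6, O(not recuse_self ⊃ not authorize_affidavit), the K-axiom yields O(not authorize_affidavit).
Premise 8 is O(not delete_amendment ⊃ authorize_affidavit); contrapositively O(not authorize_affidavit ⊃ delete_amendment). Since O(not authorize_affidavit) holds, K gives O(delete_amendment).
Premise 3 is O(not sign_badge ⊃ not delete_amendment); contrapositively O(delete_amendment ⊃ sign_badge). Since O(delete_amendment) holds, K gives O(sign_badge).
Applying K to premise 2 (O(sign_badge ⊃ not record_certificate)) and O(sign_badge) yields O(not record_certificate).
So O(not record_certificate) holds, i.e. record_certificate is forbidden. None of the other listed options is forbidden under the premises.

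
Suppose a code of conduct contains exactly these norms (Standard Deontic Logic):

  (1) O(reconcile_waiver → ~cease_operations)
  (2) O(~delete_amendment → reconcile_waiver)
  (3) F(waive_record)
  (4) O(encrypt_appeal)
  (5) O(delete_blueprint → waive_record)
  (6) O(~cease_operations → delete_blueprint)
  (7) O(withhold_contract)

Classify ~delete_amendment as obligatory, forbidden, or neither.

Forbidden

F(waive_record) at premise 3 means O(~waive_record).
The contrapositive of premise 5 (O(delete_blueprint → waive_record)) is O(~waive_record → ~delete_blueprint), and O(~waive_record) is already established, so O(~delete_blueprint).
Premise 6, O(~cease_operations → delete_blueprint), contraposes to O(~delete_blueprint → cease_operations); with O(~delete_blueprint) we get O(cease_operations).
Premise 1 is O(reconcile_waiver → ~cease_operations); contrapositively O(cease_operations → ~reconcile_waiver). Since O(cease_operations) holds, K gives O(~reconcile_waiver).
Premise 2, O(~delete_amendment → reconcile_waiver), contraposes to O(~reconcile_waiver → delete_amendment); with O(~reconcile_waiver) we get O(delete_amendment).
Premises 4, 7 do not contribute to this derivation.
Thus O(delete_amendment), which is F(~delete_amendment): ~delete_amendment is forbidden.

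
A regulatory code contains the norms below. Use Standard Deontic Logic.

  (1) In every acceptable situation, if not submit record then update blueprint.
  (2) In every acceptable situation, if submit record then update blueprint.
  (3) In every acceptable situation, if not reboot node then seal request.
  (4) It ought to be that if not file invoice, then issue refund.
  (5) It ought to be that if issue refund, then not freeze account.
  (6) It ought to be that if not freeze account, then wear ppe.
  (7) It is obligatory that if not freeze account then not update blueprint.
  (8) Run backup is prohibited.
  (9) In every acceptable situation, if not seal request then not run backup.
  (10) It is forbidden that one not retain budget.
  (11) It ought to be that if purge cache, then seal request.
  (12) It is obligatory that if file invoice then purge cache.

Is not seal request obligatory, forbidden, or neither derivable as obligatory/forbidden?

Premises 1 and 2 cover both cases: O(¬submit_record → update_blueprint) and O(submit_record → update_blueprint). Since ¬submit_record ∨ submit_record is a tautology, O(update_blueprint) follows.
Premise 7 is O(¬freeze_account → ¬update_blueprint); contrapositively O(update_blueprint → freeze_account). Since O(update_blueprint) holds, K gives O(freeze_account).
Premise 5 is O(issue_refund → ¬freeze_account); contrapositively O(freeze_account → ¬issue_refund). Since O(freeze_account) holds, K gives O(¬issue_refund).
Premise 4, O(¬file_invoice → issue_refund), contraposes to O(¬issue_refund → file_invoice); with O(¬issue_refund) we get O(file_invoice).
Premise 12 is O(file_invoice → purge_cache); since O(file_invoice), deontic closure gives O(purge_cache).
Premise 11 is O(purge_cache → seal_request); since O(purge_cache), deontic closure gives O(seal_request).
Premises 3, 6, 8, 9, 10 do not contribute to this derivation.
Thus O(seal_request), which is F(¬seal_request): ¬seal_request is forbidden.

Forbidden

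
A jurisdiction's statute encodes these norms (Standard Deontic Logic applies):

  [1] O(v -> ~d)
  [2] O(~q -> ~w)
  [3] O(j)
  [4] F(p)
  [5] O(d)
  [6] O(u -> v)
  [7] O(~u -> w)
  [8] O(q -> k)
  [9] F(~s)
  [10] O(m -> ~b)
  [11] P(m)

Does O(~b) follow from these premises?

Premise 10 is O(m -> ~b), but O(m) is not derivable from the premises (the permission P(m) asserts only ~O(~m), not O(m)), so it does not yield O(~b).
No other premise forces O(~b). An ideal world satisfying every premise can still have ~b false, so O(~b) is not derivable.

No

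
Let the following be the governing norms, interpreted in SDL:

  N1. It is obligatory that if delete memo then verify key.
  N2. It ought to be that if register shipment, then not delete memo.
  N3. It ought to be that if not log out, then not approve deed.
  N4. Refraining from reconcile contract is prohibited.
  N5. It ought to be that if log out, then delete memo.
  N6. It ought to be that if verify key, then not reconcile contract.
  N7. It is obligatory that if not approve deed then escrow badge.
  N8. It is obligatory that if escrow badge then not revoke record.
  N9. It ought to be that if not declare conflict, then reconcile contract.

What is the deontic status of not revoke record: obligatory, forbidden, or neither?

Premise 4, F(¬reconcile_contract), is equivalent to O(reconcile_contract).
Premise 6, O(verify_key → ¬reconcile_contract), contraposes to O(reconcile_contract → ¬verify_key); with O(reconcile_contract) we get O(¬verify_key).
Premise 1 is O(delete_memo → verify_key); contrapositively O(¬verify_key → ¬delete_memo). Since O(¬verify_key) holds, K gives O(¬delete_memo).
Premise 5 is O(log_out → delete_memo); contrapositively O(¬delete_memo → ¬log_out). Since O(¬delete_memo) holds, K gives O(¬log_out).
From O(¬log_out) and premise 3, O(¬log_out → ¬approve_deed), we obtain O(¬approve_deed).
Applying K to premise 7 (O(¬approve_deed → escrow_badge)) and O(¬approve_deed) yields O(escrow_badge).
Premise 8 is O(escrow_badge → ¬revoke_record); since O(escrow_badge), deontic closure gives O(¬revoke_record).
Premises 2, 9 do not contribute to this derivation.
Hence ¬revoke_record is obligatory.

Obligatory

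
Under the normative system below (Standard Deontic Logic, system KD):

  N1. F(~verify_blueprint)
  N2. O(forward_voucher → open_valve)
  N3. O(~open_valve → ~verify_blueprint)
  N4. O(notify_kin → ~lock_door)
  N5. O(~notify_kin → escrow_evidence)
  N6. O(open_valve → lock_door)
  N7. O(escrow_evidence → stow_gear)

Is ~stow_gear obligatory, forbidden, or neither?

Forbidden

Premise 1 is F(~verify_blueprint), i.e. O(verify_blueprint).
Premise 3, O(~open_valve → ~verify_blueprint), contraposes to O(verify_blueprint → open_valve); with O(verify_blueprint) we get O(open_valve).
Applying K to premise 6 (O(open_valve → lock_door)) and O(open_valve) yields O(lock_door).
Premise 4 is O(notify_kin → ~lock_door); contrapositively O(lock_door → ~notify_kin). Since O(lock_door) holds, K gives O(~notify_kin).
Applying K to premise 5 (O(~notify_kin → escrow_evidence)) and O(~notify_kin) yields O(escrow_evidence).
With premise 7, O(escrow_evidence → stow_gear), the K-axiom yields O(stow_gear).
Premise 2 does not contribute to this derivation.
Thus O(stow_gear), which is F(~stow_gear): ~stow_gear is forbidden.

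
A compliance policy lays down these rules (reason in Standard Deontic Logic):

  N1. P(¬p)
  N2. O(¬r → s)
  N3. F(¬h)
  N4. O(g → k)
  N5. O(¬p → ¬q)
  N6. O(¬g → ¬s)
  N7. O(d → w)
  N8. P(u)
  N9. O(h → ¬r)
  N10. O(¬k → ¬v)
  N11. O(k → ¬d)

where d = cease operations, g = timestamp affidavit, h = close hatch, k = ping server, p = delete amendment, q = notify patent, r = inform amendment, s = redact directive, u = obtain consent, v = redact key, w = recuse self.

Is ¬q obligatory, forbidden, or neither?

Neither

Premise 5 is O(¬p → ¬q), but O(¬p) is not derivable from the premises (the permission P(¬p) asserts only ¬O(p), not O(¬p)), so it does not yield O(¬q).
No premise or chain of K-axiom applications forces O(¬q), and none forces O(q). So ¬q is neither obligatory nor forbidden under these norms.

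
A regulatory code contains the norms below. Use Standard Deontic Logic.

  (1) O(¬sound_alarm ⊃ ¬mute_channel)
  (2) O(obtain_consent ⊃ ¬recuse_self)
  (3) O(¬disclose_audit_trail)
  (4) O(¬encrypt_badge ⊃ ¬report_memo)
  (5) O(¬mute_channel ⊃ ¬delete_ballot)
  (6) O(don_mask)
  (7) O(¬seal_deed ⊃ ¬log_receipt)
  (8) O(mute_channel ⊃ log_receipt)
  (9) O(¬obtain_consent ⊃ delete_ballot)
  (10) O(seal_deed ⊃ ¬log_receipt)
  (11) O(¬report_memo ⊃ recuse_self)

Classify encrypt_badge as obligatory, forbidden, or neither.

Obligatory

Premises 7 and 10 are O(¬seal_deed ⊃ ¬log_receipt) and O(seal_deed ⊃ ¬log_receipt); every ideal world satisfies ¬seal_deed or seal_deed, so in either case ¬log_receipt holds — hence O(¬log_receipt).
The contrapositive of premise 8 (O(mute_channel ⊃ log_receipt)) is O(¬log_receipt ⊃ ¬mute_channel), and O(¬log_receipt) is already established, so O(¬mute_channel).
Applying K to premise 5 (O(¬mute_channel ⊃ ¬delete_ballot)) and O(¬mute_channel) yields O(¬delete_ballot).
The contrapositive of premise 9 (O(¬obtain_consent ⊃ delete_ballot)) is O(¬delete_ballot ⊃ obtain_consent), and O(¬delete_ballot) is already established, so O(obtain_consent).
With premise 2, O(obtain_consent ⊃ ¬recuse_self), the K-axiom yields O(¬recuse_self).
The contrapositive of premise 11 (O(¬report_memo ⊃ recuse_self)) is O(¬recuse_self ⊃ report_memo), and O(¬recuse_self) is already established, so O(report_memo).
Premise 4, O(¬encrypt_badge ⊃ ¬report_memo), contraposes to O(report_memo ⊃ encrypt_badge); with O(report_memo) we get O(encrypt_badge).
Premises 1, 3, 6 do not contribute to this derivation.
Hence encrypt_badge is obligatory.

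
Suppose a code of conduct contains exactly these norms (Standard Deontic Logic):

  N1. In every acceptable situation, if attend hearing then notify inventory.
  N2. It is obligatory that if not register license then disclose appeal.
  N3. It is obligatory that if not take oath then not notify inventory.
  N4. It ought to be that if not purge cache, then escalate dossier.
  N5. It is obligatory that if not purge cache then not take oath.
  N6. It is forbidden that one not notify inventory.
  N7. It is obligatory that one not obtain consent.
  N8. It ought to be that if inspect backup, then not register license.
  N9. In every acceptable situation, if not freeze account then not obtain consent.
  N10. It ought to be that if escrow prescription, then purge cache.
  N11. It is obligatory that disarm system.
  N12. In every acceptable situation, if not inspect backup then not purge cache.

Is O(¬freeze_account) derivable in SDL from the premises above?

Premise 9 is O(¬freeze_account → ¬obtain_consent); even if O(¬obtain_consent) held, inferring O(¬freeze_account) would be affirming the consequent — invalid.
No other premise forces O(¬freeze_account). An ideal world satisfying every premise can still have ¬freeze_account false, so O(¬freeze_account) is not derivable.

No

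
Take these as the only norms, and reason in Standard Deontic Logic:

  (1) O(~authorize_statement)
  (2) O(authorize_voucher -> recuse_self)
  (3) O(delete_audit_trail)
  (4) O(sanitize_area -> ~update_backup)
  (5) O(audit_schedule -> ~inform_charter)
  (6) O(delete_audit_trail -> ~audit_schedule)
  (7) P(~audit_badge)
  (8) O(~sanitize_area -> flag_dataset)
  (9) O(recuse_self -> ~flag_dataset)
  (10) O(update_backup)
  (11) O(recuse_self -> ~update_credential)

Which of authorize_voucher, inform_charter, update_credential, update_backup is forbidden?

Premise 10 states O(update_backup) outright.
The contrapositive of premise 4 (O(sanitize_area -> ~update_backup)) is O(update_backup -> ~sanitize_area), and O(update_backup) is already established, so O(~sanitize_area).
With premise 8, O(~sanitize_area -> flag_dataset), the K-axiom yields O(flag_dataset).
The contrapositive of premise 9 (O(recuse_self -> ~flag_dataset)) is O(flag_dataset -> ~recuse_self), and O(flag_dataset) is already established, so O(~recuse_self).
Premise 2 is O(authorize_voucher -> recuse_self); contrapositively O(~recuse_self -> ~authorize_voucher). Since O(~recuse_self) holds, K gives O(~authorize_voucher).
So O(~authorize_voucher) holds, i.e. authorize_voucher is forbidden. None of the other listed options is forbidden under the premises.

authorize_voucher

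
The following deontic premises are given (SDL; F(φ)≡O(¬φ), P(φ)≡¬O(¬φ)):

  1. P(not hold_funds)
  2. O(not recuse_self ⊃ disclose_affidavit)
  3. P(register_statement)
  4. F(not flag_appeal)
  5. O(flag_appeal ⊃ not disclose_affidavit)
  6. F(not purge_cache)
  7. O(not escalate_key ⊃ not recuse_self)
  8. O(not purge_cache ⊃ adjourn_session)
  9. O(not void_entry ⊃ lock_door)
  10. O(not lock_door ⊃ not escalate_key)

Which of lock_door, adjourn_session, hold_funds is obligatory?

lock_door

F(not flag_appeal) at premise 4 means O(flag_appeal).
Applying K to premise 5 (O(flag_appeal ⊃ not disclose_affidavit)) and O(flag_appeal) yields O(not disclose_affidavit).
Premise 2, O(not recuse_self ⊃ disclose_affidavit), contraposes to O(not disclose_affidavit ⊃ recuse_self); with O(not disclose_affidavit) we get O(recuse_self).
The contrapositive of premise 7 (O(not escalate_key ⊃ not recuse_self)) is O(recuse_self ⊃ escalate_key), and O(recuse_self) is already established, so O(escalate_key).
The contrapositive of premise 10 (O(not lock_door ⊃ not escalate_key)) is O(escalate_key ⊃ lock_door), and O(escalate_key) is already established, so O(lock_door).
So O(lock_door) holds — lock_door is obligatory. None of the other listed options is made obligatory by any chain of premises.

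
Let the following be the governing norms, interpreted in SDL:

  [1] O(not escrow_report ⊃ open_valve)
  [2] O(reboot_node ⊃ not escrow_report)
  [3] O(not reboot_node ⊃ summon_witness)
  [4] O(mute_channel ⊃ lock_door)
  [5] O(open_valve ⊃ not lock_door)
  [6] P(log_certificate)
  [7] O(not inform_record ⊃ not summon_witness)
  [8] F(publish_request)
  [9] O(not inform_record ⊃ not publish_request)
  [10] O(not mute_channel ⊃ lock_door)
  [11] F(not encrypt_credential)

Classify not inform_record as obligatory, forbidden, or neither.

Premises 4 and 10 cover both cases: O(mute_channel ⊃ lock_door) and O(not mute_channel ⊃ lock_door). Since mute_channel ∨ not mute_channel is a tautology, O(lock_door) follows.
Premise 5 is O(open_valve ⊃ not lock_door); contrapositively O(lock_door ⊃ not open_valve). Since O(lock_door) holds, K gives O(not open_valve).
Premise 1, O(not escrow_report ⊃ open_valve), contraposes to O(not open_valve ⊃ escrow_report); with O(not open_valve) we get O(escrow_report).
Premise 2 is O(reboot_node ⊃ not escrow_report); contrapositively O(escrow_report ⊃ not reboot_node). Since O(escrow_report) holds, K gives O(not reboot_node).
From O(not reboot_node) and premise 3, O(not reboot_node ⊃ summon_witness), we obtain O(summon_witness).
Premise 7 is O(not inform_record ⊃ not summon_witness); contrapositively O(summon_witness ⊃ inform_record). Since O(summon_witness) holds, K gives O(inform_record).
Premises 6, 8, 9, 11 do not contribute to this derivation.
Thus O(inform_record), which is F(not inform_record): not inform_record is forbidden.

Forbidden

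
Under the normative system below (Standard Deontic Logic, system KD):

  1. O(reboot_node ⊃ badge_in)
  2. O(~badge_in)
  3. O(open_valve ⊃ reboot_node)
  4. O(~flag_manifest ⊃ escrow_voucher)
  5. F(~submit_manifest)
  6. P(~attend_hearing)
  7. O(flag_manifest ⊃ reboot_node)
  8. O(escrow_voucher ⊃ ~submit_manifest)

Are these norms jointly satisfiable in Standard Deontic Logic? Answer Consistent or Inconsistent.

Inconsistent

Premise 5 is F(~submit_manifest), i.e. O(submit_manifest).
Premise 8 is O(escrow_voucher ⊃ ~submit_manifest); contrapositively O(submit_manifest ⊃ ~escrow_voucher). Since O(submit_manifest) holds, K gives O(~escrow_voucher).
The contrapositive of premise 4 (O(~flag_manifest ⊃ escrow_voucher)) is O(~escrow_voucher ⊃ flag_manifest), and O(~escrow_voucher) is already established, so O(flag_manifest).
Premise 7 is O(flag_manifest ⊃ reboot_node); since O(flag_manifest), deontic closure gives O(reboot_node).
Applying K to premise 1 (O(reboot_node ⊃ badge_in)) and O(reboot_node) yields O(badge_in).
Yet premise 2 states O(~badge_in).
We now have both O(badge_in) and O(~badge_in) — badge_in is simultaneously obligatory and forbidden, violating the D-axiom.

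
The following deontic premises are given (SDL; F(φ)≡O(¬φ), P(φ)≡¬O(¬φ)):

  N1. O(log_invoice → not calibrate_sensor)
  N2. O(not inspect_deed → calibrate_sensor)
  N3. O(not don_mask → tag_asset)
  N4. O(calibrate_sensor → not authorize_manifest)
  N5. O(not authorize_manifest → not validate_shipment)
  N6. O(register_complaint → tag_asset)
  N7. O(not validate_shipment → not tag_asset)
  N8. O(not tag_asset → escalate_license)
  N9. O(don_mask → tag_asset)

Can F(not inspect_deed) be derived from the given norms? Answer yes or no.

By case analysis on don_mask: premise 9 gives O(don_mask → tag_asset) and premise 3 gives O(not don_mask → tag_asset), so O(tag_asset) either way.
Premise 7 is O(not validate_shipment → not tag_asset); contrapositively O(tag_asset → validate_shipment). Since O(tag_asset) holds, K gives O(validate_shipment).
The contrapositive of premise 5 (O(not authorize_manifest → not validate_shipment)) is O(validate_shipment → authorize_manifest), and O(validate_shipment) is already established, so O(authorize_manifest).
Premise 4, O(calibrate_sensor → not authorize_manifest), contraposes to O(authorize_manifest → not calibrate_sensor); with O(authorize_manifest) we get O(not calibrate_sensor).
The contrapositive of premise 2 (O(not inspect_deed → calibrate_sensor)) is O(not calibrate_sensor → inspect_deed), and O(not calibrate_sensor) is already established, so O(inspect_deed).
Premises 1, 6, 8 do not contribute to this derivation.
So O(inspect_deed) holds, i.e. F(not inspect_deed). The claim follows.

Yes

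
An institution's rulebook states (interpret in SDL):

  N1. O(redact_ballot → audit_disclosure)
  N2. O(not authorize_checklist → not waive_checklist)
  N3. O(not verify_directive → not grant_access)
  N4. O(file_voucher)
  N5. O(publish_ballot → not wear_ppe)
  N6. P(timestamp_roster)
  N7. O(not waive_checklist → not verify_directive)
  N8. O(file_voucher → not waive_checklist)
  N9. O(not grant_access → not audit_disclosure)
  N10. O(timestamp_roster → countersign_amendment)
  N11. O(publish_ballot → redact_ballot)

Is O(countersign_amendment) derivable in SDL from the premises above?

No

Premise 10 is O(timestamp_roster → countersign_amendment), but O(timestamp_roster) is not derivable from the premises (the permission P(timestamp_roster) asserts only not O(not timestamp_roster), not O(timestamp_roster)), so it does not yield O(countersign_amendment).
No other premise forces O(countersign_amendment). An ideal world satisfying every premise can still have countersign_amendment false, so O(countersign_amendment) is not derivable.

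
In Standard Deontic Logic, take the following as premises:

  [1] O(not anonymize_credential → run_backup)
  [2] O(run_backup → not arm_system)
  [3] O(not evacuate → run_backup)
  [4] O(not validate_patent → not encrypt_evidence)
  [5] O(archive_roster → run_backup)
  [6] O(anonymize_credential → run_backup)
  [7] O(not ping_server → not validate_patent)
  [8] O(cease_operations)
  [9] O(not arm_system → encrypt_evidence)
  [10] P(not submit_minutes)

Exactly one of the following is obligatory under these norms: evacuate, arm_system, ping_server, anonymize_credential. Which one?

Premises 1 and 6 are O(not anonymize_credential → run_backup) and O(anonymize_credential → run_backup); every ideal world satisfies not anonymize_credential or anonymize_credential, so in either case run_backup holds — hence O(run_backup).
With premise 2, O(run_backup → not arm_system), the K-axiom yields O(not arm_system).
Premise 9 is O(not arm_system → encrypt_evidence); since O(not arm_system), deontic closure gives O(encrypt_evidence).
Premise 4, O(not validate_patent → not encrypt_evidence), contraposes to O(encrypt_evidence → validate_patent); with O(encrypt_evidence) we get O(validate_patent).
Premise 7 is O(not ping_server → not validate_patent); contrapositively O(validate_patent → ping_server). Since O(validate_patent) holds, K gives O(ping_server).
So O(ping_server) holds — ping_server is obligatory. None of the other listed options is made obligatory by any chain of premises.

ping_server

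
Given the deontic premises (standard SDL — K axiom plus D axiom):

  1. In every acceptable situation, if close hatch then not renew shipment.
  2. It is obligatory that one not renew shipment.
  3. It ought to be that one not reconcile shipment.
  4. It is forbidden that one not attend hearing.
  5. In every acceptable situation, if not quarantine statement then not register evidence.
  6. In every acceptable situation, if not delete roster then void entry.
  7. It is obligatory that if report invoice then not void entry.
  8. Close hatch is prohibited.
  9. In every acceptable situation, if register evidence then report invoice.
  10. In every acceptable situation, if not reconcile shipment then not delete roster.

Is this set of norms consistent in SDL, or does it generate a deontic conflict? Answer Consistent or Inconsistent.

Premise 1 is O(close_hatch → ¬renew_shipment); even if O(¬renew_shipment) held, inferring O(close_hatch) would be affirming the consequent — invalid.
So O(close_hatch) is not derivable, and the apparent clash with O(¬close_hatch) does not arise.
A world satisfying every obligation exists (e.g. attend_hearing=true, close_hatch=false, delete_roster=false, quarantine_statement=false, reconcile_shipment=false, register_evidence=false, renew_shipment=false, report_invoice=false, void_entry=true); no atom is both obligatory and forbidden, so the set is consistent.

Consistent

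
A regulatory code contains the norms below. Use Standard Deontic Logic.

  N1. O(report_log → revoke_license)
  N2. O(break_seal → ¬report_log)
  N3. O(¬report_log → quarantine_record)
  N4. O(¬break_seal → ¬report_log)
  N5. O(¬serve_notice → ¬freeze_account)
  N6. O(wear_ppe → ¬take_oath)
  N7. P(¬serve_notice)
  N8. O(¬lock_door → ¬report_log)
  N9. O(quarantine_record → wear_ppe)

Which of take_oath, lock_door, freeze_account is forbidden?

take_oath

By case analysis on ¬break_seal: premise 4 gives O(¬break_seal → ¬report_log) and premise 2 gives O(break_seal → ¬report_log), so O(¬report_log) either way.
Applying K to premise 3 (O(¬report_log → quarantine_record)) and O(¬report_log) yields O(quarantine_record).
With premise 9, O(quarantine_record → wear_ppe), the K-axiom yields O(wear_ppe).
Applying K to premise 6 (O(wear_ppe → ¬take_oath)) and O(wear_ppe) yields O(¬take_oath).
So O(¬take_oath) holds, i.e. take_oath is forbidden. None of the other listed options is forbidden under the premises.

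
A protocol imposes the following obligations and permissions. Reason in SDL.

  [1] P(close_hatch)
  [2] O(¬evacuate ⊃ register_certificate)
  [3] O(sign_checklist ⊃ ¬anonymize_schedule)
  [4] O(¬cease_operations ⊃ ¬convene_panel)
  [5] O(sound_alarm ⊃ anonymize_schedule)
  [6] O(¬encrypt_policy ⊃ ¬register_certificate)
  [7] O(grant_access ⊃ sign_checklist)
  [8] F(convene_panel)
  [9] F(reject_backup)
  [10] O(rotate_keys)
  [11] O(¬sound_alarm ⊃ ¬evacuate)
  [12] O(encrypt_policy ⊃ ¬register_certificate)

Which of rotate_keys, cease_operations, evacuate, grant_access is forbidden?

grant_access

Premises 6 and 12 cover both cases: O(¬encrypt_policy ⊃ ¬register_certificate) and O(encrypt_policy ⊃ ¬register_certificate). Since ¬encrypt_policy ∨ encrypt_policy is a tautology, O(¬register_certificate) follows.
Premise 2, O(¬evacuate ⊃ register_certificate), contraposes to O(¬register_certificate ⊃ evacuate); with O(¬register_certificate) we get O(evacuate).
Premise 11 is O(¬sound_alarm ⊃ ¬evacuate); contrapositively O(evacuate ⊃ sound_alarm). Since O(evacuate) holds, K gives O(sound_alarm).
From O(sound_alarm) and premise 5, O(sound_alarm ⊃ anonymize_schedule), we obtain O(anonymize_schedule).
Premise 3, O(sign_checklist ⊃ ¬anonymize_schedule), contraposes to O(anonymize_schedule ⊃ ¬sign_checklist); with O(anonymize_schedule) we get O(¬sign_checklist).
Premise 7 is O(grant_access ⊃ sign_checklist); contrapositively O(¬sign_checklist ⊃ ¬grant_access). Since O(¬sign_checklist) holds, K gives O(¬grant_access).
So O(¬grant_access) holds, i.e. grant_access is forbidden. None of the other listed options is forbidden under the premises.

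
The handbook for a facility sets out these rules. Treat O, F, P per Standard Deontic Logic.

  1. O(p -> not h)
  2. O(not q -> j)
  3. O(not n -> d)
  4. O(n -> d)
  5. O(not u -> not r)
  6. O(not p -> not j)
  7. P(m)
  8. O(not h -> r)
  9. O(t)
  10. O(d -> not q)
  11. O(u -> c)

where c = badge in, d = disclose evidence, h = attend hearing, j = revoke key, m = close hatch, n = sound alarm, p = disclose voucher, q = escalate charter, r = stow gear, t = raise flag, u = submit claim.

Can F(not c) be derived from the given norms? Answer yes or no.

Premises 4 and 3 cover both cases: O(n -> d) and O(not n -> d). Since n ∨ not n is a tautology, O(d) follows.
Premise 10 is O(d -> not q); since O(d), deontic closure gives O(not q).
Applying K to premise 2 (O(not q -> j)) and O(not q) yields O(j).
Premise 6, O(not p -> not j), contraposes to O(j -> p); with O(j) we get O(p).
Applying K to premise 1 (O(p -> not h)) and O(p) yields O(not h).
Premise 8 is O(not h -> r); since O(not h), deontic closure gives O(r).
Premise 5, O(not u -> not r), contraposes to O(r -> u); with O(r) we get O(u).
From O(u) and premise 11, O(u -> c), we obtain O(c).
Premises 7, 9 do not contribute to this derivation.
So O(c) holds, i.e. F(not c). The claim follows.

Yes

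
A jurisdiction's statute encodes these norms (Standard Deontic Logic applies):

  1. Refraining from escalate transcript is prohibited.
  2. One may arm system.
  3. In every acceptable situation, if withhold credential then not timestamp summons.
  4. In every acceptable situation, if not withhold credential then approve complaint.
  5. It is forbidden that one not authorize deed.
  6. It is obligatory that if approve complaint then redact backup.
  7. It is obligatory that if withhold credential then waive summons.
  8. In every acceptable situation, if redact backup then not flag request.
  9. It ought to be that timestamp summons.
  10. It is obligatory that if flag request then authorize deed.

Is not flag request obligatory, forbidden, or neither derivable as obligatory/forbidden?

Premise 9 states O(timestamp_summons) outright.
Premise 3, O(withhold_credential → ¬timestamp_summons), contraposes to O(timestamp_summons → ¬withhold_credential); with O(timestamp_summons) we get O(¬withhold_credential).
With premise 4, O(¬withhold_credential → approve_complaint), the K-axiom yields O(approve_complaint).
Applying K to premise 6 (O(approve_complaint → redact_backup)) and O(approve_complaint) yields O(redact_backup).
Applying K to premise 8 (O(redact_backup → ¬flag_request)) and O(redact_backup) yields O(¬flag_request).
Premises 1, 2, 5, 7, 10 do not contribute to this derivation.
Hence ¬flag_request is obligatory.

Obligatory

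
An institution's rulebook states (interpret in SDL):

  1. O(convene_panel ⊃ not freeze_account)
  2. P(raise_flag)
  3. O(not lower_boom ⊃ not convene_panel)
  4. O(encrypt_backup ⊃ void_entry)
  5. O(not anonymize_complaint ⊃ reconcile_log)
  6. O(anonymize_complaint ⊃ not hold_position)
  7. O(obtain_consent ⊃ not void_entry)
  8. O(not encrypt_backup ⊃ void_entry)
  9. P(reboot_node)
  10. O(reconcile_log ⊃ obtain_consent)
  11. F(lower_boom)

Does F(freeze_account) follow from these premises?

No

Premise 1 is O(convene_panel ⊃ not freeze_account), but O(convene_panel) is not derivable from the premises, so it does not yield O(not freeze_account).
No other premise forces O(not freeze_account). An ideal world satisfying every premise can still have freeze_account true, so F(freeze_account) is not derivable.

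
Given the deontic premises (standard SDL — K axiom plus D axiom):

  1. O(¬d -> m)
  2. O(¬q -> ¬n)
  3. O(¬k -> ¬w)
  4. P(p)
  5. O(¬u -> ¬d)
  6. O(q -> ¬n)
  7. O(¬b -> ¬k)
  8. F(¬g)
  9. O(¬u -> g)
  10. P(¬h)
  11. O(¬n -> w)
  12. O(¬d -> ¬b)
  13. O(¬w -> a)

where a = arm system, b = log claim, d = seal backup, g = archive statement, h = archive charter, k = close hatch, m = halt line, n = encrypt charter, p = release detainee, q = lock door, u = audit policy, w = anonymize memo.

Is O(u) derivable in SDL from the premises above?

By case analysis on q: premise 6 gives O(q -> ¬n) and premise 2 gives O(¬q -> ¬n), so O(¬n) either way.
With premise 11, O(¬n -> w), the K-axiom yields O(w).
Premise 3, O(¬k -> ¬w), contraposes to O(w -> k); with O(w) we get O(k).
Premise 7, O(¬b -> ¬k), contraposes to O(k -> b); with O(k) we get O(b).
Premise 12 is O(¬d -> ¬b); contrapositively O(b -> d). Since O(b) holds, K gives O(d).
Premise 5, O(¬u -> ¬d), contraposes to O(d -> u); with O(d) we get O(u).
Premises 1, 4, 8, 9, 10, 13 do not contribute to this derivation.
So O(u) follows.

Yes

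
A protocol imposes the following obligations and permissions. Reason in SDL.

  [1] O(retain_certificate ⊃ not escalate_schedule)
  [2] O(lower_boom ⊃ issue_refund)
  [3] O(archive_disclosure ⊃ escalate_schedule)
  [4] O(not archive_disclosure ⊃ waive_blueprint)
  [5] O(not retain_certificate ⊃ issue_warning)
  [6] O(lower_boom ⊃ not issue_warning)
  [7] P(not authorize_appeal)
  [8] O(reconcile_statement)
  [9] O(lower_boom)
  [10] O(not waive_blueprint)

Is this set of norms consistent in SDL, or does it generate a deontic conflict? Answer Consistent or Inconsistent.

Inconsistent

Premise 10 gives O(not waive_blueprint).
The contrapositive of premise 4 (O(not archive_disclosure ⊃ waive_blueprint)) is O(not waive_blueprint ⊃ archive_disclosure), and O(not waive_blueprint) is already established, so O(archive_disclosure).
With premise 3, O(archive_disclosure ⊃ escalate_schedule), the K-axiom yields O(escalate_schedule).
Premise 1 is O(retain_certificate ⊃ not escalate_schedule); contrapositively O(escalate_schedule ⊃ not retain_certificate). Since O(escalate_schedule) holds, K gives O(not retain_certificate).
With premise 5, O(not retain_certificate ⊃ issue_warning), the K-axiom yields O(issue_warning).
Premise 6 is O(lower_boom ⊃ not issue_warning); contrapositively O(issue_warning ⊃ not lower_boom). Since O(issue_warning) holds, K gives O(not lower_boom).
However, premise 9 gives O(lower_boom).
We now have both O(not lower_boom) and O(lower_boom) — lower_boom is simultaneously obligatory and forbidden, violating the D-axiom.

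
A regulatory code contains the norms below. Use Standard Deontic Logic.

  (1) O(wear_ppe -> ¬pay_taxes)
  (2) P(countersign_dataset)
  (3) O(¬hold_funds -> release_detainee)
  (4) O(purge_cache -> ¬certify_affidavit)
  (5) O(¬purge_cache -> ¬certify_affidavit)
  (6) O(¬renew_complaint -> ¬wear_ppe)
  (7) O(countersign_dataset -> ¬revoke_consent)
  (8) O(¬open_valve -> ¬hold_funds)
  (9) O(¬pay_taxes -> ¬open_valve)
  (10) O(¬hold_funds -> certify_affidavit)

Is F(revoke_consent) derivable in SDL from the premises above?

Premise 7 is O(countersign_dataset -> ¬revoke_consent), but O(countersign_dataset) is not derivable from the premises (the permission P(countersign_dataset) asserts only ¬O(¬countersign_dataset), not O(countersign_dataset)), so it does not yield O(¬revoke_consent).
No other premise forces O(¬revoke_consent). An ideal world satisfying every premise can still have revoke_consent true, so F(revoke_consent) is not derivable.

No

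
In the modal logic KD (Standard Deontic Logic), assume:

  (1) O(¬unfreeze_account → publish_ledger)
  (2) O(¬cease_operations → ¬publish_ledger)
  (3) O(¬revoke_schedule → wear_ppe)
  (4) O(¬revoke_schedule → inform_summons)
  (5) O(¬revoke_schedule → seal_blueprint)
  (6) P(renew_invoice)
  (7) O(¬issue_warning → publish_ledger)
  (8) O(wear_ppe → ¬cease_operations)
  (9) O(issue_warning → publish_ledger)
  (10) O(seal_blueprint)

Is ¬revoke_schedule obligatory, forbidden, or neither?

Forbidden

Premises 7 and 9 are O(¬issue_warning → publish_ledger) and O(issue_warning → publish_ledger); every ideal world satisfies ¬issue_warning or issue_warning, so in either case publish_ledger holds — hence O(publish_ledger).
Premise 2, O(¬cease_operations → ¬publish_ledger), contraposes to O(publish_ledger → cease_operations); with O(publish_ledger) we get O(cease_operations).
The contrapositive of premise 8 (O(wear_ppe → ¬cease_operations)) is O(cease_operations → ¬wear_ppe), and O(cease_operations) is already established, so O(¬wear_ppe).
Premise 3 is O(¬revoke_schedule → wear_ppe); contrapositively O(¬wear_ppe → revoke_schedule). Since O(¬wear_ppe) holds, K gives O(revoke_schedule).
Premises 1, 4, 5, 6, 10 do not contribute to this derivation.
Thus O(revoke_schedule), which is F(¬revoke_schedule): ¬revoke_schedule is forbidden.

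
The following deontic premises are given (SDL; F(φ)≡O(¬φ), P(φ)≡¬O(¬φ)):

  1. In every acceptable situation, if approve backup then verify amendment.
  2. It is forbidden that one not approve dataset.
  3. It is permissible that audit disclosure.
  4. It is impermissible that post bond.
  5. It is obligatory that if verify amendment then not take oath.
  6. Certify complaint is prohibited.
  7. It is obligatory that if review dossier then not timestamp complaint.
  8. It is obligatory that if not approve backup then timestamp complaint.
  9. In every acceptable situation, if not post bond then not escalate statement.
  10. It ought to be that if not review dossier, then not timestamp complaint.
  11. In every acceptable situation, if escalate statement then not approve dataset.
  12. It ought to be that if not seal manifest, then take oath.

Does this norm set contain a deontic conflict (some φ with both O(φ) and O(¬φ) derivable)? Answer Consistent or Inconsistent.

Premise 11 is O(escalate_statement → ¬approve_dataset), but O(escalate_statement) is not derivable from the premises, so it does not yield O(¬approve_dataset).
So O(¬approve_dataset) is not derivable, and the apparent clash with O(approve_dataset) does not arise.
A world satisfying every obligation exists (e.g. approve_backup=true, approve_dataset=true, audit_disclosure=false, certify_complaint=false, escalate_statement=false, post_bond=false, review_dossier=false, seal_manifest=true, take_oath=false, timestamp_complaint=false, verify_amendment=true); no atom is both obligatory and forbidden, so the set is consistent.

Consistent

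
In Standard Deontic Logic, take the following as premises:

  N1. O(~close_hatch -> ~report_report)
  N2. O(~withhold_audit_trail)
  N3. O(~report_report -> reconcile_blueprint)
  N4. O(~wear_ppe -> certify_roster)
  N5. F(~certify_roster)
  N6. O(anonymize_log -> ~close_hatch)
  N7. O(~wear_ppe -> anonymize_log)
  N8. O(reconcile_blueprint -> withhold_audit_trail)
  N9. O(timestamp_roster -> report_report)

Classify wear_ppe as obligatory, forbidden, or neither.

Obligatory

Premise 2 states O(~withhold_audit_trail) outright.
Premise 8, O(reconcile_blueprint -> withhold_audit_trail), contraposes to O(~withhold_audit_trail -> ~reconcile_blueprint); with O(~withhold_audit_trail) we get O(~reconcile_blueprint).
Premise 3, O(~report_report -> reconcile_blueprint), contraposes to O(~reconcile_blueprint -> report_report); with O(~reconcile_blueprint) we get O(report_report).
Premise 1, O(~close_hatch -> ~report_report), contraposes to O(report_report -> close_hatch); with O(report_report) we get O(close_hatch).
Premise 6, O(anonymize_log -> ~close_hatch), contraposes to O(close_hatch -> ~anonymize_log); with O(close_hatch) we get O(~anonymize_log).
Premise 7, O(~wear_ppe -> anonymize_log), contraposes to O(~anonymize_log -> wear_ppe); with O(~anonymize_log) we get O(wear_ppe).
Premises 4, 5, 9 do not contribute to this derivation.
Hence wear_ppe is obligatory.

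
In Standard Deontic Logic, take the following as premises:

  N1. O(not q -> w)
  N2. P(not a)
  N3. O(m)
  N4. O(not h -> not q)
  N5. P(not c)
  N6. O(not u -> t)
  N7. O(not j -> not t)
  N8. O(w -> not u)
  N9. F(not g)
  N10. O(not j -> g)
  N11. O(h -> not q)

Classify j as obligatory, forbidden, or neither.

Premises 11 and 4 cover both cases: O(h -> not q) and O(not h -> not q). Since h ∨ not h is a tautology, O(not q) follows.
With premise 1, O(not q -> w), the K-axiom yields O(w).
With premise 8, O(w -> not u), the K-axiom yields O(not u).
Premise 6 is O(not u -> t); since O(not u), deontic closure gives O(t).
Premise 7, O(not j -> not t), contraposes to O(t -> j); with O(t) we get O(j).
Premises 2, 3, 5, 9, 10 do not contribute to this derivation.
Hence j is obligatory.

Obligatory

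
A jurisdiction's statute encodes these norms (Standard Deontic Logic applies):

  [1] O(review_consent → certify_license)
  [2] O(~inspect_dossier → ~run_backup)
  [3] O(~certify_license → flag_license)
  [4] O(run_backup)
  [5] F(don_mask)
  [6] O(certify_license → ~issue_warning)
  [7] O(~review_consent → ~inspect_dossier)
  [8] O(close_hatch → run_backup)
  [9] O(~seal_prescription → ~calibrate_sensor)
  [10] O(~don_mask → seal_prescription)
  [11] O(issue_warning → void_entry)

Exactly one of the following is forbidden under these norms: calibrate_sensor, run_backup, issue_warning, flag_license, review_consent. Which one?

issue_warning

Premise 4 states O(run_backup) outright.
The contrapositive of premise 2 (O(~inspect_dossier → ~run_backup)) is O(run_backup → inspect_dossier), and O(run_backup) is already established, so O(inspect_dossier).
The contrapositive of premise 7 (O(~review_consent → ~inspect_dossier)) is O(inspect_dossier → review_consent), and O(inspect_dossier) is already established, so O(review_consent).
From O(review_consent) and premise 1, O(review_consent → certify_license), we obtain O(certify_license).
Premise 6 is O(certify_license → ~issue_warning); since O(certify_license), deontic closure gives O(~issue_warning).
So O(~issue_warning) holds, i.e. issue_warning is forbidden. None of the other listed options is forbidden under the premises.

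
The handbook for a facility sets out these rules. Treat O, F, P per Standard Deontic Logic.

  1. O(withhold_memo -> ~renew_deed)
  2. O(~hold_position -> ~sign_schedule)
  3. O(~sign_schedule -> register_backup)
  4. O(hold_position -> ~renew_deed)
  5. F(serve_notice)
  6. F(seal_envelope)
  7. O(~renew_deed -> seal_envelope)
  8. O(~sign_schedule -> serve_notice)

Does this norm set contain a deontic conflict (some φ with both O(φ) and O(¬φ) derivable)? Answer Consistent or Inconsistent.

Premise 5 is F(serve_notice), i.e. O(~serve_notice).
Premise 8, O(~sign_schedule -> serve_notice), contraposes to O(~serve_notice -> sign_schedule); with O(~serve_notice) we get O(sign_schedule).
The contrapositive of premise 2 (O(~hold_position -> ~sign_schedule)) is O(sign_schedule -> hold_position), and O(sign_schedule) is already established, so O(hold_position).
With premise 4, O(hold_position -> ~renew_deed), the K-axiom yields O(~renew_deed).
Premise 7 is O(~renew_deed -> seal_envelope); since O(~renew_deed), deontic closure gives O(seal_envelope).
Yet premise 6 is F(seal_envelope), i.e. O(~seal_envelope).
We now have both O(seal_envelope) and O(~seal_envelope) — seal_envelope is simultaneously obligatory and forbidden, violating the D-axiom.

Inconsistent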